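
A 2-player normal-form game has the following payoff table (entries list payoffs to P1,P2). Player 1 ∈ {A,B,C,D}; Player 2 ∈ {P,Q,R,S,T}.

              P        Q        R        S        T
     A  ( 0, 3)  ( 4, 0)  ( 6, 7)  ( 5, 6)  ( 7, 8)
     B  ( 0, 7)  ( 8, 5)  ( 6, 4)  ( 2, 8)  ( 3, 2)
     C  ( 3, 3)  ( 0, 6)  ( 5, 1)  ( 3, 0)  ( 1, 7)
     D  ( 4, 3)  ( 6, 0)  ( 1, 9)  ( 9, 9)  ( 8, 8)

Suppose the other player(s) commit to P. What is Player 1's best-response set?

u_1(A vs P) = 0
u_1(B vs P) = 0
u_1(C vs P) = 3
u_1(D vs P) = 4
max payoff 4 at {D}

BR_1 = {D}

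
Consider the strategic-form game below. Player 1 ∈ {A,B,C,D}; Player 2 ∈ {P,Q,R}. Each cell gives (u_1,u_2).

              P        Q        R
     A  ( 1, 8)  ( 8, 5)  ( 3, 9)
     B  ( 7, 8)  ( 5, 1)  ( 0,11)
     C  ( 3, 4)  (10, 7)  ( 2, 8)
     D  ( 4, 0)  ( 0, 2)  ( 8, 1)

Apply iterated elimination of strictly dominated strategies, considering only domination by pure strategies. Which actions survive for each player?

P2 drop P (R beats it: A:9>8 B:11>8 C:8>4 D:1>0)
P1 drop B (A beats it: Q:8>5 R:3>0)
P1→{A,C,D} P2→{Q,R}

Survivors P1:{A,C,D} P2:{Q,R}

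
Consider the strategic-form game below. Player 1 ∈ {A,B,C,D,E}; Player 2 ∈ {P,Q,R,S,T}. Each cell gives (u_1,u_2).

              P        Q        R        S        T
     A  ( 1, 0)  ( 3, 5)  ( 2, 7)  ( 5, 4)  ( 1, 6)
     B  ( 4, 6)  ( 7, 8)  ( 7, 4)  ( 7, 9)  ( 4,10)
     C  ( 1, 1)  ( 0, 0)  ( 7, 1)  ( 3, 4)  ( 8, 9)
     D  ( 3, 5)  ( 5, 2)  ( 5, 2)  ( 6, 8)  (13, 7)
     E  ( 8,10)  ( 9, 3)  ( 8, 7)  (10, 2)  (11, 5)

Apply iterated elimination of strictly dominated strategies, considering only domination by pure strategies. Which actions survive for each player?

IESDS → P1:{D,E} P2:{P,S,T}

P1 drop A (B beats it: P:4>1 Q:7>3 R:7>2 S:7>5 T:4>1)
P1 drop B (E beats it: P:8>4 Q:9>7 R:8>7 S:10>7 T:11>4)
P1 drop C (E beats it: P:8>1 Q:9>0 R:8>7 S:10>3 T:11>8)
P2 drop Q (P beats it: D:5>2 E:10>3)
P2 drop R (P beats it: D:5>2 E:10>7)
P1→{D,E} P2→{P,S,T}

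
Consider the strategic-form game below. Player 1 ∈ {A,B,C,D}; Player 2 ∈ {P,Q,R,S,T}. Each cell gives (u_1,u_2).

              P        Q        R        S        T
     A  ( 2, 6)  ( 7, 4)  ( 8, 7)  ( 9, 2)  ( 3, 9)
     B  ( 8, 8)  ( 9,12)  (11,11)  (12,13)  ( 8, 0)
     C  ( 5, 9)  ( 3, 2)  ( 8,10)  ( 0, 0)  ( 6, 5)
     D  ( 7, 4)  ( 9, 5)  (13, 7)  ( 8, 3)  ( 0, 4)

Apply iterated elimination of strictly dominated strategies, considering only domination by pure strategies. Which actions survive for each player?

IESDS → P1:{B,D} P2:{Q,R,S}

P1 drop A (B beats it: P:8>2 Q:9>7 R:11>8 S:12>9 T:8>3)
P1 drop C (B beats it: P:8>5 Q:9>3 R:11>8 S:12>0 T:8>6)
P2 drop P (Q beats it: B:12>8 D:5>4)
P2 drop T (Q beats it: B:12>0 D:5>4)
P1→{B,D} P2→{Q,R,S}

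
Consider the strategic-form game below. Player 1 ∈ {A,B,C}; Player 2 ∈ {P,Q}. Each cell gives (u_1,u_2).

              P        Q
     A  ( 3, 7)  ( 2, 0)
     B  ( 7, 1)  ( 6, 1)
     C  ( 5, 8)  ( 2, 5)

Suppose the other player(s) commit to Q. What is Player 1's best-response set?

u_1(A vs Q) = 2
u_1(B vs Q) = 6
u_1(C vs Q) = 2
max payoff 6 at {B}

argmax u_1 = {B}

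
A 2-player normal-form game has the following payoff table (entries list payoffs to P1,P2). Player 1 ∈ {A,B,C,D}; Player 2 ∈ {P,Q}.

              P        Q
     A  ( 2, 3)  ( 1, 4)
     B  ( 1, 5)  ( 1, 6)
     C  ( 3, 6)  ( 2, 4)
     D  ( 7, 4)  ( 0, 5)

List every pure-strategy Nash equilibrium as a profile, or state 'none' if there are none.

No pure NE.

(A,P): not NE [P1→D gives 7>2; P2→Q gives 4>3]
(A,Q): not NE [P1→C gives 2>1]
(B,P): not NE [P1→D gives 7>1; P2→Q gives 6>5]
(B,Q): not NE [P1→C gives 2>1]
(C,P): not NE [P1→D gives 7>3]
(C,Q): not NE [P2→P gives 6>4]
(D,P): not NE [P2→Q gives 5>4]
(D,Q): not NE [P1→C gives 2>0]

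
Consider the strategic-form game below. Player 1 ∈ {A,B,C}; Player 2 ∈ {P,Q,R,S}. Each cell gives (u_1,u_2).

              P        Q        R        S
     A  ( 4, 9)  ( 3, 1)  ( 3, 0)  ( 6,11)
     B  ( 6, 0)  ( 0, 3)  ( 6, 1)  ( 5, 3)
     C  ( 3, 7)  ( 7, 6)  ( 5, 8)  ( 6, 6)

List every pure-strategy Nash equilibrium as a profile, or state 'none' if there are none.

(A,P): not NE [P1→B gives 6>4; P2→S gives 11>9]
(A,Q): not NE [P1→C gives 7>3; P2→S gives 11>1]
(A,R): not NE [P1→B gives 6>3; P2→S gives 11>0]
(A,S): NE
(B,P): not NE [P2→S gives 3>0]
(B,Q): not NE [P1→C gives 7>0]
(B,R): not NE [P2→S gives 3>1]
(B,S): not NE [P1→C gives 6>5]
(C,P): not NE [P1→B gives 6>3; P2→R gives 8>7]
(C,Q): not NE [P2→R gives 8>6]
(C,R): not NE [P1→B gives 6>5]
(C,S): not NE [P2→R gives 8>6]

NE set: (A,S)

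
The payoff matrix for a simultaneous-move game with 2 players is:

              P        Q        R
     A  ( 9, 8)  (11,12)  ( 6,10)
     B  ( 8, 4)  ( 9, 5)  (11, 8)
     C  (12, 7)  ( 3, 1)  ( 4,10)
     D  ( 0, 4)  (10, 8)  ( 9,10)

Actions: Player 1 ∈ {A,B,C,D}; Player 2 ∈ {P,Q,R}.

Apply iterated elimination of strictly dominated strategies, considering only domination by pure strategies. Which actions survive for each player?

IESDS → P1:{A,B,D} P2:{Q,R}

P2 drop P (R beats it: A:10>8 B:8>4 C:10>7 D:10>4)
P1 drop C (A beats it: Q:11>3 R:6>4)
P1→{A,B,D} P2→{Q,R}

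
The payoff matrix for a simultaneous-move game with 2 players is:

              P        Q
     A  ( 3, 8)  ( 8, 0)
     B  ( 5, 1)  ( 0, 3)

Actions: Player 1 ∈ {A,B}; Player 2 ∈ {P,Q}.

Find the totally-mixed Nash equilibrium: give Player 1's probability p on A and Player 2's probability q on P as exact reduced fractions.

P1 indiff ⇒ q·3+(1-q)·8 = q·5+(1-q)·0 ⇒ q(-2) = (1-q)(-8) ⇒ q = 4/5
P2 indiff ⇒ p·8+(1-p)·1 = p·0+(1-p)·3 ⇒ p(8) = (1-p)(2) ⇒ p = 1/5

P1 mixes 1/5 on A; P2 mixes 4/5 on P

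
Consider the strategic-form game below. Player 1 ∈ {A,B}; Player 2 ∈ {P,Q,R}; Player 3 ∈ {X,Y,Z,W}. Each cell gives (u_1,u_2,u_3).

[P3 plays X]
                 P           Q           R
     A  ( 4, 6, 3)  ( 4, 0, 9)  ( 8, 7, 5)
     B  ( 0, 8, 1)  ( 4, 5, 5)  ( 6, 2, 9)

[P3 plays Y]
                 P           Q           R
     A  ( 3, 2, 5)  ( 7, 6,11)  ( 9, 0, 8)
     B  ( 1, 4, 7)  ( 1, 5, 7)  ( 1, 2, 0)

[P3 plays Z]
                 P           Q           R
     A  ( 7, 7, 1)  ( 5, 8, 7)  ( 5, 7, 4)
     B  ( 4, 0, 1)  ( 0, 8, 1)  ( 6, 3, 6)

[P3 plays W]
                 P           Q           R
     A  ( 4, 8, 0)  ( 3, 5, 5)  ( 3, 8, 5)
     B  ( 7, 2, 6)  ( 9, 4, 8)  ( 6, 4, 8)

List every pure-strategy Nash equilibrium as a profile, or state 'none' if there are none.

NE set: (A,Q,Y), (B,Q,W)

(A,P,X): not NE [P2→R gives 7>6; P3→Y gives 5>3]
(A,P,Y): not NE [P2→Q gives 6>2]
(A,P,Z): not NE [P2→Q gives 8>7; P3→Y gives 5>1]
(A,P,W): not NE [P1→B gives 7>4; P3→Y gives 5>0]
(A,Q,X): not NE [P2→R gives 7>0; P3→Y gives 11>9]
(A,Q,Y): NE
(A,Q,Z): not NE [P3→Y gives 11>7]
(A,Q,W): not NE [P1→B gives 9>3; P2→R gives 8>5; P3→Y gives 11>5]
(A,R,X): not NE [P3→Y gives 8>5]
(A,R,Y): not NE [P2→Q gives 6>0]
(A,R,Z): not NE [P1→B gives 6>5; P2→Q gives 8>7; P3→Y gives 8>4]
(A,R,W): not NE [P1→B gives 6>3; P3→Y gives 8>5]
(B,P,X): not NE [P1→A gives 4>0; P3→Y gives 7>1]
(B,P,Y): not NE [P1→A gives 3>1; P2→Q gives 5>4]
(B,P,Z): not NE [P1→A gives 7>4; P2→Q gives 8>0; P3→Y gives 7>1]
(B,P,W): not NE [P2→R gives 4>2; P3→Y gives 7>6]
(B,Q,X): not NE [P2→P gives 8>5; P3→W gives 8>5]
(B,Q,Y): not NE [P1→A gives 7>1; P3→W gives 8>7]
(B,Q,Z): not NE [P1→A gives 5>0; P3→W gives 8>1]
(B,Q,W): NE
(B,R,X): not NE [P1→A gives 8>6; P2→P gives 8>2]
(B,R,Y): not NE [P1→A gives 9>1; P2→Q gives 5>2; P3→X gives 9>0]
(B,R,Z): not NE [P2→Q gives 8>3; P3→X gives 9>6]
(B,R,W): not NE [P3→X gives 9>8]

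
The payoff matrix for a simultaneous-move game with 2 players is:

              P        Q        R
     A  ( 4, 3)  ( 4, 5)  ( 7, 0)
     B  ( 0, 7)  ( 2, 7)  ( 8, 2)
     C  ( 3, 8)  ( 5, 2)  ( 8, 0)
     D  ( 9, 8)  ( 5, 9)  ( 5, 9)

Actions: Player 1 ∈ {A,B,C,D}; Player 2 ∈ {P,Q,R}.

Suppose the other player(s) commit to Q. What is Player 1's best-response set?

BR_1 = {C,D}

u_1(A vs Q) = 4
u_1(B vs Q) = 2
u_1(C vs Q) = 5
u_1(D vs Q) = 5
max payoff 5 at {C,D}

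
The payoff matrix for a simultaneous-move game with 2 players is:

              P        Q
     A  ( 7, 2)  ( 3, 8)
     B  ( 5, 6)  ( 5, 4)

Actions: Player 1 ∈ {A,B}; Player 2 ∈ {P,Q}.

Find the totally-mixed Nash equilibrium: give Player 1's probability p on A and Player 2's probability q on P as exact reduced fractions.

p=1/4, q=1/2

P1 indiff ⇒ q·7+(1-q)·3 = q·5+(1-q)·5 ⇒ q(2) = (1-q)(2) ⇒ q = 1/2
P2 indiff ⇒ p·2+(1-p)·6 = p·8+(1-p)·4 ⇒ p(-6) = (1-p)(-2) ⇒ p = 1/4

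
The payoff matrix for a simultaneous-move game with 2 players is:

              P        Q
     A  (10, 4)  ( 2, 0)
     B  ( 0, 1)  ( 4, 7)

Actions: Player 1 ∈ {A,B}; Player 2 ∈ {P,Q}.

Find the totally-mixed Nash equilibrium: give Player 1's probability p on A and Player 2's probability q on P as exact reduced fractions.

P1 mixes 3/5 on A; P2 mixes 1/6 on P

P1 indiff ⇒ q·10+(1-q)·2 = q·0+(1-q)·4 ⇒ q(10) = (1-q)(2) ⇒ q = 1/6
P2 indiff ⇒ p·4+(1-p)·1 = p·0+(1-p)·7 ⇒ p(4) = (1-p)(6) ⇒ p = 3/5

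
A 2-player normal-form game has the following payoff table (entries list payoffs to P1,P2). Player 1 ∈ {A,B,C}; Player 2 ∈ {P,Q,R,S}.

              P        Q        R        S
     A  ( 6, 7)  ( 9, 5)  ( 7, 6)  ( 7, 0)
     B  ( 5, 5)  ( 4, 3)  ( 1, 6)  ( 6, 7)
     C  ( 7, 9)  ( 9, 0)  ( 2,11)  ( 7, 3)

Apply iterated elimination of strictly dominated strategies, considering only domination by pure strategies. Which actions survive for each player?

Remaining: P1:{A,C} P2:{P,R}

P1 drop B (A beats it: P:6>5 Q:9>4 R:7>1 S:7>6)
P2 drop Q (P beats it: A:7>5 C:9>0)
P2 drop S (P beats it: A:7>0 C:9>3)
P1→{A,C} P2→{P,R}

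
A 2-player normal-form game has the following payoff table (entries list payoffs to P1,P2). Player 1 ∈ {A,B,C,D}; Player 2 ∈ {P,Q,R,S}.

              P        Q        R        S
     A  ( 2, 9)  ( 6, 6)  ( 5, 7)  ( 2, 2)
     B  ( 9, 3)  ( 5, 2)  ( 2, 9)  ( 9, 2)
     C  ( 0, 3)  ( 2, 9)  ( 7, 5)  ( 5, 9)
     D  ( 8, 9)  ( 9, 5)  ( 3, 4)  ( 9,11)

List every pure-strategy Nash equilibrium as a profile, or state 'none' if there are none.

Nash profiles: (D,S)

(A,P): not NE [P1→B gives 9>2]
(A,Q): not NE [P1→D gives 9>6; P2→P gives 9>6]
(A,R): not NE [P1→C gives 7>5; P2→P gives 9>7]
(A,S): not NE [P1→D gives 9>2; P2→P gives 9>2]
(B,P): not NE [P2→R gives 9>3]
(B,Q): not NE [P1→D gives 9>5; P2→R gives 9>2]
(B,R): not NE [P1→C gives 7>2]
(B,S): not NE [P2→R gives 9>2]
(C,P): not NE [P1→B gives 9>0; P2→S gives 9>3]
(C,Q): not NE [P1→D gives 9>2]
(C,R): not NE [P2→S gives 9>5]
(C,S): not NE [P1→D gives 9>5]
(D,P): not NE [P1→B gives 9>8; P2→S gives 11>9]
(D,Q): not NE [P2→S gives 11>5]
(D,R): not NE [P1→C gives 7>3; P2→S gives 11>4]
(D,S): NE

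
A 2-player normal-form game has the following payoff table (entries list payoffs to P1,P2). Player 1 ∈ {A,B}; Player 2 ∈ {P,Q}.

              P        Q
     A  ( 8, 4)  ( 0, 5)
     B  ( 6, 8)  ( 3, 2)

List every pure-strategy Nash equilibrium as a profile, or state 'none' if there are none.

Equilibria: none

(A,P): not NE [P2→Q gives 5>4]
(A,Q): not NE [P1→B gives 3>0]
(B,P): not NE [P1→A gives 8>6]
(B,Q): not NE [P2→P gives 8>2]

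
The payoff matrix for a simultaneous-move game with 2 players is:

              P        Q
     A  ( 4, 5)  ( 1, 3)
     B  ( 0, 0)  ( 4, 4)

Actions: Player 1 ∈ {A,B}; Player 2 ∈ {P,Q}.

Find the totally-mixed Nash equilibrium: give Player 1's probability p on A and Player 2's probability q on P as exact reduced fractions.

p=2/3, q=3/7

P1 indiff ⇒ q·4+(1-q)·1 = q·0+(1-q)·4 ⇒ q(4) = (1-q)(3) ⇒ q = 3/7
P2 indiff ⇒ p·5+(1-p)·0 = p·3+(1-p)·4 ⇒ p(2) = (1-p)(4) ⇒ p = 2/3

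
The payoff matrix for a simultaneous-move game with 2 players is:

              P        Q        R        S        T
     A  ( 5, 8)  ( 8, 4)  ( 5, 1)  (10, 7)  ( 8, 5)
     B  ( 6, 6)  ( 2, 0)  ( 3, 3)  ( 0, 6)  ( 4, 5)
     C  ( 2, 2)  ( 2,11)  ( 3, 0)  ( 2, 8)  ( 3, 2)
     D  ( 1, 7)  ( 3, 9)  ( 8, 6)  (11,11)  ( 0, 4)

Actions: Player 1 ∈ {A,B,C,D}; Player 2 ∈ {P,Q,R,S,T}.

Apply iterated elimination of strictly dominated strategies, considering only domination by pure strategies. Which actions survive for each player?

Survivors P1:{A,B,D} P2:{P,S}

P1 drop C (A beats it: P:5>2 Q:8>2 R:5>3 S:10>2 T:8>3)
P2 drop Q (S beats it: A:7>4 B:6>0 D:11>9)
P2 drop R (P beats it: A:8>1 B:6>3 D:7>6)
P2 drop T (P beats it: A:8>5 B:6>5 D:7>4)
P1→{A,B,D} P2→{P,S}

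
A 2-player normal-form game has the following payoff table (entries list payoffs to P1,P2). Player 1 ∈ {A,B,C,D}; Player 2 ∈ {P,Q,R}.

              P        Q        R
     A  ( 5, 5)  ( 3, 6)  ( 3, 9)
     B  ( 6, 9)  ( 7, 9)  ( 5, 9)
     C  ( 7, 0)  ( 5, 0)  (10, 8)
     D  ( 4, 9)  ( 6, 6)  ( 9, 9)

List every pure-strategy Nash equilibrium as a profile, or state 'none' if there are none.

(A,P): not NE [P1→C gives 7>5; P2→R gives 9>5]
(A,Q): not NE [P1→B gives 7>3; P2→R gives 9>6]
(A,R): not NE [P1→C gives 10>3]
(B,P): not NE [P1→C gives 7>6]
(B,Q): NE
(B,R): not NE [P1→C gives 10>5]
(C,P): not NE [P2→R gives 8>0]
(C,Q): not NE [P1→B gives 7>5; P2→R gives 8>0]
(C,R): NE
(D,P): not NE [P1→C gives 7>4]
(D,Q): not NE [P1→B gives 7>6; P2→R gives 9>6]
(D,R): not NE [P1→C gives 10>9]

PSNE = {(B,Q), (C,R)}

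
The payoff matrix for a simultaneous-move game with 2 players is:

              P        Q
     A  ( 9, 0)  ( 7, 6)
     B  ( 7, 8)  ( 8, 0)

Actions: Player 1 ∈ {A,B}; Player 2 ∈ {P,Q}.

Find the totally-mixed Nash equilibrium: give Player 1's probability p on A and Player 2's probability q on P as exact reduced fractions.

P1 mixes 4/7 on A; P2 mixes 1/3 on P

P1 indiff ⇒ q·9+(1-q)·7 = q·7+(1-q)·8 ⇒ q(2) = (1-q)(1) ⇒ q = 1/3
P2 indiff ⇒ p·0+(1-p)·8 = p·6+(1-p)·0 ⇒ p(-6) = (1-p)(-8) ⇒ p = 4/7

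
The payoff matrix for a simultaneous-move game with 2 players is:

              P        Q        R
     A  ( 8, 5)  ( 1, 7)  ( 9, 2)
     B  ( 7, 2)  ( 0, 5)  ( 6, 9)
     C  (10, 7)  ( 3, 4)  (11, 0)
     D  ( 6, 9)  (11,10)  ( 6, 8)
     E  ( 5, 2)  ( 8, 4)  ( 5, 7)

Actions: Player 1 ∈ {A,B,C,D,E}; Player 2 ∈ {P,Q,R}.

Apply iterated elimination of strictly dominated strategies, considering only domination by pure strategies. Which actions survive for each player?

P1 drop A (C beats it: P:10>8 Q:3>1 R:11>9)
P1 drop B (C beats it: P:10>7 Q:3>0 R:11>6)
P1 drop E (D beats it: P:6>5 Q:11>8 R:6>5)
P2 drop R (P beats it: C:7>0 D:9>8)
P1→{C,D} P2→{P,Q}

Survivors P1:{C,D} P2:{P,Q}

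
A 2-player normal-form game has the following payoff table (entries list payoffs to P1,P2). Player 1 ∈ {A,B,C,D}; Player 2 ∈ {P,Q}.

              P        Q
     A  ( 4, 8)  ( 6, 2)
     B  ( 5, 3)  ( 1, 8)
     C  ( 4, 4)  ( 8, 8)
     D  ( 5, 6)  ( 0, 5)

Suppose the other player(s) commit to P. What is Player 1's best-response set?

argmax u_1 = {B,D}

u_1(A vs P) = 4
u_1(B vs P) = 5
u_1(C vs P) = 4
u_1(D vs P) = 5
max payoff 5 at {B,D}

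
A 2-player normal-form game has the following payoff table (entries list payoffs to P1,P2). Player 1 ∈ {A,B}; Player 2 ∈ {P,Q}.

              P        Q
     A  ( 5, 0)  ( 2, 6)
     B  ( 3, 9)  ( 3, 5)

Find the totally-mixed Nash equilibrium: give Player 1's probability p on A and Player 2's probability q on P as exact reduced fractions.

p=2/5, q=1/3

P1 indiff ⇒ q·5+(1-q)·2 = q·3+(1-q)·3 ⇒ q(2) = (1-q)(1) ⇒ q = 1/3
P2 indiff ⇒ p·0+(1-p)·9 = p·6+(1-p)·5 ⇒ p(-6) = (1-p)(-4) ⇒ p = 2/5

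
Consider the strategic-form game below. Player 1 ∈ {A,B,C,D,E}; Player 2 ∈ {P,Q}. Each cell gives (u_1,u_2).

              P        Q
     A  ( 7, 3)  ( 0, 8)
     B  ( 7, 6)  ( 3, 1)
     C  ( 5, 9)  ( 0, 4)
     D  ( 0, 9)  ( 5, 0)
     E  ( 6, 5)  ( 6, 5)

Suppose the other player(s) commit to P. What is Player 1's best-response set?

u_1(A vs P) = 7
u_1(B vs P) = 7
u_1(C vs P) = 5
u_1(D vs P) = 0
u_1(E vs P) = 6
max payoff 7 at {A,B}

BR_1 = {A,B}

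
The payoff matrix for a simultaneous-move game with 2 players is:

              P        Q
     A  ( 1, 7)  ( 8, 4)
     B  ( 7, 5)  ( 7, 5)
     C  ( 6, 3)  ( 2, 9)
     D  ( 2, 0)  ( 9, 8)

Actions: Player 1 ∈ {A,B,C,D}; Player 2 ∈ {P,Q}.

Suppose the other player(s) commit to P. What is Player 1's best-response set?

argmax u_1 = {B}

u_1(A vs P) = 1
u_1(B vs P) = 7
u_1(C vs P) = 6
u_1(D vs P) = 2
max payoff 7 at {B}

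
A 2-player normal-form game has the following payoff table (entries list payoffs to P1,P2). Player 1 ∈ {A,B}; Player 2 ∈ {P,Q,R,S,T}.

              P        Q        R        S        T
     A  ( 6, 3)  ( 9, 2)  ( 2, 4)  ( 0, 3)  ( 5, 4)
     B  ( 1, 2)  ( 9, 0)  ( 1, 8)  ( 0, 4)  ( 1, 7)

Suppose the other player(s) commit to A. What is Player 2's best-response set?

u_2(P vs A) = 3
u_2(Q vs A) = 2
u_2(R vs A) = 4
u_2(S vs A) = 3
u_2(T vs A) = 4
max payoff 4 at {R,T}

argmax u_2 = {R,T}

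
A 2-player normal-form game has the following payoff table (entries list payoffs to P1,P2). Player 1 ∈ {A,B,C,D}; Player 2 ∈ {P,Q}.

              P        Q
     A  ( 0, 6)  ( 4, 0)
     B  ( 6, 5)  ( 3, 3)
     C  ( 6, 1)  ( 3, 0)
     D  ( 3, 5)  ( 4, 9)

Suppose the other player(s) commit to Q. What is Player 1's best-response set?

BR_1 = {A,D}

u_1(A vs Q) = 4
u_1(B vs Q) = 3
u_1(C vs Q) = 3
u_1(D vs Q) = 4
max payoff 4 at {A,D}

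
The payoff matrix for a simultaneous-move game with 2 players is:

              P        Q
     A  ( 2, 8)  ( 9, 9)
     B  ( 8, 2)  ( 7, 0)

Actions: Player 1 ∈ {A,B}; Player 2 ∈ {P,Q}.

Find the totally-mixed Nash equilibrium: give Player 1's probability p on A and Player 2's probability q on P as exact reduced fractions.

(p,q) = (2/3, 1/4)

P1 indiff ⇒ q·2+(1-q)·9 = q·8+(1-q)·7 ⇒ q(-6) = (1-q)(-2) ⇒ q = 1/4
P2 indiff ⇒ p·8+(1-p)·2 = p·9+(1-p)·0 ⇒ p(-1) = (1-p)(-2) ⇒ p = 2/3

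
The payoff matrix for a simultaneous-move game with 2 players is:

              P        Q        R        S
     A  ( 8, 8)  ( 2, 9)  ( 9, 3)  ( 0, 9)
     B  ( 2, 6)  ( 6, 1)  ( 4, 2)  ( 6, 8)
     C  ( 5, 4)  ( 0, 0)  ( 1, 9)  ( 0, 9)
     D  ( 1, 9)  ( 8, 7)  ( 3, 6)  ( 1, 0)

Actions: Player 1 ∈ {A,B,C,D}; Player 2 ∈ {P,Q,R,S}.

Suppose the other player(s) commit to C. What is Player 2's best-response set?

P2 best: {R,S}

u_2(P vs C) = 4
u_2(Q vs C) = 0
u_2(R vs C) = 9
u_2(S vs C) = 9
max payoff 9 at {R,S}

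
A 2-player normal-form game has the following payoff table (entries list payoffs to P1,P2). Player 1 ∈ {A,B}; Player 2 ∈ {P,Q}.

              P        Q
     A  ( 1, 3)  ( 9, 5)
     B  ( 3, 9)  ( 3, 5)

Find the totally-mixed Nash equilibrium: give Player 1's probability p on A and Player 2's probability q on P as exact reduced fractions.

(p,q) = (2/3, 3/4)

P1 indiff ⇒ q·1+(1-q)·9 = q·3+(1-q)·3 ⇒ q(-2) = (1-q)(-6) ⇒ q = 3/4
P2 indiff ⇒ p·3+(1-p)·9 = p·5+(1-p)·5 ⇒ p(-2) = (1-p)(-4) ⇒ p = 2/3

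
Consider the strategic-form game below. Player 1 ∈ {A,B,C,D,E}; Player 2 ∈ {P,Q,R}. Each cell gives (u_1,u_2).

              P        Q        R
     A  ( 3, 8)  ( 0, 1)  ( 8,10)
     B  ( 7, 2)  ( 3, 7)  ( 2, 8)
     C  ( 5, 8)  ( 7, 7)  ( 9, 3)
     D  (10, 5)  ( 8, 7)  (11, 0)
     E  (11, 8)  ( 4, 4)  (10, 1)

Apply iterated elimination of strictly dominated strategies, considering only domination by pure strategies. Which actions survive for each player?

P1 drop A (C beats it: P:5>3 Q:7>0 R:9>8)
P1 drop B (D beats it: P:10>7 Q:8>3 R:11>2)
P1 drop C (D beats it: P:10>5 Q:8>7 R:11>9)
P2 drop R (P beats it: D:5>0 E:8>1)
P1→{D,E} P2→{P,Q}

IESDS → P1:{D,E} P2:{P,Q}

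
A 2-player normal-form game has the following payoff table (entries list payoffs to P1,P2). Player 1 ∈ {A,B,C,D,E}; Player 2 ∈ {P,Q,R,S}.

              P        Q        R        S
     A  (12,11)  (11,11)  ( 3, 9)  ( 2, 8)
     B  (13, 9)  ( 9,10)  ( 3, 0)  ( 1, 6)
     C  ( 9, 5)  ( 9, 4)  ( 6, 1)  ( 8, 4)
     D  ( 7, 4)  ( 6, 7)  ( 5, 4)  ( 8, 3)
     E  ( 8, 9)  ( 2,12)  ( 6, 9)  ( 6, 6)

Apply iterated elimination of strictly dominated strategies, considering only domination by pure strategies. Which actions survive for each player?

P2 drop R (Q beats it: A:11>9 B:10>0 C:4>1 D:7>4 E:12>9)
P1 drop E (C beats it: P:9>8 Q:9>2 S:8>6)
P2 drop S (P beats it: A:11>8 B:9>6 C:5>4 D:4>3)
P1 drop C (A beats it: P:12>9 Q:11>9)
P1 drop D (A beats it: P:12>7 Q:11>6)
P1→{A,B} P2→{P,Q}

Remaining: P1:{A,B} P2:{P,Q}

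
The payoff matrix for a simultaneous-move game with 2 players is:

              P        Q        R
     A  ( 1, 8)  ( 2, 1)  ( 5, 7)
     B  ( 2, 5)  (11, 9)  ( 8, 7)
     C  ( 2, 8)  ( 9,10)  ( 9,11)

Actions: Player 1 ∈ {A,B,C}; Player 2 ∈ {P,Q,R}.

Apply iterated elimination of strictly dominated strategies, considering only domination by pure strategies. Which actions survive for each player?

IESDS → P1:{B,C} P2:{Q,R}

P1 drop A (B beats it: P:2>1 Q:11>2 R:8>5)
P2 drop P (Q beats it: B:9>5 C:10>8)
P1→{B,C} P2→{Q,R}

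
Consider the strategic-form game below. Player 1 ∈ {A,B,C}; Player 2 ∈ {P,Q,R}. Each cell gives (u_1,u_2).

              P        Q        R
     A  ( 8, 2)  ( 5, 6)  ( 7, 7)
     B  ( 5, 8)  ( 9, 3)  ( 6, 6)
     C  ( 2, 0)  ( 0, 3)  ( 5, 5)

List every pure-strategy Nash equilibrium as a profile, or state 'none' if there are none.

(A,P): not NE [P2→R gives 7>2]
(A,Q): not NE [P1→B gives 9>5; P2→R gives 7>6]
(A,R): NE
(B,P): not NE [P1→A gives 8>5]
(B,Q): not NE [P2→P gives 8>3]
(B,R): not NE [P1→A gives 7>6; P2→P gives 8>6]
(C,P): not NE [P1→A gives 8>2; P2→R gives 5>0]
(C,Q): not NE [P1→B gives 9>0; P2→R gives 5>3]
(C,R): not NE [P1→A gives 7>5]

Nash profiles: (A,R)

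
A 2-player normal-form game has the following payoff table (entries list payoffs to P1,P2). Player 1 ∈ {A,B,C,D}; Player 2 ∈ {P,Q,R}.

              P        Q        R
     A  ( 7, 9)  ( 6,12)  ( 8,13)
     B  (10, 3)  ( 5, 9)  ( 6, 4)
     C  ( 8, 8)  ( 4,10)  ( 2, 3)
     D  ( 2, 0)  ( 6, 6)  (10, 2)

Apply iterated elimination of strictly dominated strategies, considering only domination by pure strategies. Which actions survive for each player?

Survivors P1:{A,D} P2:{Q,R}

P1 drop C (B beats it: P:10>8 Q:5>4 R:6>2)
P2 drop P (Q beats it: A:12>9 B:9>3 D:6>0)
P1 drop B (A beats it: Q:6>5 R:8>6)
P1→{A,D} P2→{Q,R}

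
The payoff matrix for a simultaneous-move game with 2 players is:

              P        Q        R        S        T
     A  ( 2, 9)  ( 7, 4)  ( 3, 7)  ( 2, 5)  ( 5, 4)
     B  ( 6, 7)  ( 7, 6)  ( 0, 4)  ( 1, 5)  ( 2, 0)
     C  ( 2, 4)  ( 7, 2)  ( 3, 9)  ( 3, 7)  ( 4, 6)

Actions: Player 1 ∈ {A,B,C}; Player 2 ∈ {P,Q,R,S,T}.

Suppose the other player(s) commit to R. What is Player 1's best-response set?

u_1(A vs R) = 3
u_1(B vs R) = 0
u_1(C vs R) = 3
max payoff 3 at {A,C}

P1 best: {A,C}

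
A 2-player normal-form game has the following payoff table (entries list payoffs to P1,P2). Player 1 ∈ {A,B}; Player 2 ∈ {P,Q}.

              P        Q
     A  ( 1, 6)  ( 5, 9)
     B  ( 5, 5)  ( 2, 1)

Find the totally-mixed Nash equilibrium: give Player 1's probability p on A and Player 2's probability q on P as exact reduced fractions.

P1 mixes 4/7 on A; P2 mixes 3/7 on P

P1 indiff ⇒ q·1+(1-q)·5 = q·5+(1-q)·2 ⇒ q(-4) = (1-q)(-3) ⇒ q = 3/7
P2 indiff ⇒ p·6+(1-p)·5 = p·9+(1-p)·1 ⇒ p(-3) = (1-p)(-4) ⇒ p = 4/7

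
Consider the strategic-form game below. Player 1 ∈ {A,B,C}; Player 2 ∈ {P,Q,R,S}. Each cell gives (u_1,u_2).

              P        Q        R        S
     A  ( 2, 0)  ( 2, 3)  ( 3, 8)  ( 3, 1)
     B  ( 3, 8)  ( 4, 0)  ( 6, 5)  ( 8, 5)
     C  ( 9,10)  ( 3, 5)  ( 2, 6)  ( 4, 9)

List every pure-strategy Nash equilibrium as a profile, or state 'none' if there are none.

PSNE = {(C,P)}

(A,P): not NE [P1→C gives 9>2; P2→R gives 8>0]
(A,Q): not NE [P1→B gives 4>2; P2→R gives 8>3]
(A,R): not NE [P1→B gives 6>3]
(A,S): not NE [P1→B gives 8>3; P2→R gives 8>1]
(B,P): not NE [P1→C gives 9>3]
(B,Q): not NE [P2→P gives 8>0]
(B,R): not NE [P2→P gives 8>5]
(B,S): not NE [P2→P gives 8>5]
(C,P): NE
(C,Q): not NE [P1→B gives 4>3; P2→P gives 10>5]
(C,R): not NE [P1→B gives 6>2; P2→P gives 10>6]
(C,S): not NE [P1→B gives 8>4; P2→P gives 10>9]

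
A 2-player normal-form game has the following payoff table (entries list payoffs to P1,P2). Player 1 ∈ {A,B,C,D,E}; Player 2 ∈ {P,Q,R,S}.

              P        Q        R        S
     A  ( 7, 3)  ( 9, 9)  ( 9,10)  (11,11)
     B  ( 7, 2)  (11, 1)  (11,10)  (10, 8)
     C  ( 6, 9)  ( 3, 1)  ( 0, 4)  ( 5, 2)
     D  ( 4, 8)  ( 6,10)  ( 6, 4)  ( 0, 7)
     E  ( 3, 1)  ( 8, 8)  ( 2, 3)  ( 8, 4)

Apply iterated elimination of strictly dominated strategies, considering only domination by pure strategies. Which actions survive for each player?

P1 drop C (A beats it: P:7>6 Q:9>3 R:9>0 S:11>5)
P1 drop D (A beats it: P:7>4 Q:9>6 R:9>6 S:11>0)
P1 drop E (A beats it: P:7>3 Q:9>8 R:9>2 S:11>8)
P2 drop P (R beats it: A:10>3 B:10>2)
P2 drop Q (R beats it: A:10>9 B:10>1)
P1→{A,B} P2→{R,S}

Survivors P1:{A,B} P2:{R,S}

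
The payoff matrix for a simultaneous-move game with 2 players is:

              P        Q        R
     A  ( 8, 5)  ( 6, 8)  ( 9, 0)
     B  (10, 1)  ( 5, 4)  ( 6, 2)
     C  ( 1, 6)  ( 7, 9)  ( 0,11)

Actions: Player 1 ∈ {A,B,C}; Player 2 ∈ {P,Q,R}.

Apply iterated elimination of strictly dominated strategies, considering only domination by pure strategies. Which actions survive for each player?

P2 drop P (Q beats it: A:8>5 B:4>1 C:9>6)
P1 drop B (A beats it: Q:6>5 R:9>6)
P1→{A,C} P2→{Q,R}

Remaining: P1:{A,C} P2:{Q,R}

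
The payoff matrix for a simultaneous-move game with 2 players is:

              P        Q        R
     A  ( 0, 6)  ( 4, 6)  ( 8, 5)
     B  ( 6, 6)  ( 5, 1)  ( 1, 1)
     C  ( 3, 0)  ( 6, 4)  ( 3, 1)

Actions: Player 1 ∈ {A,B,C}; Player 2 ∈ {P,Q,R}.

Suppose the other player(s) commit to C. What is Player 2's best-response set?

u_2(P vs C) = 0
u_2(Q vs C) = 4
u_2(R vs C) = 1
max payoff 4 at {Q}

BR_2 = {Q}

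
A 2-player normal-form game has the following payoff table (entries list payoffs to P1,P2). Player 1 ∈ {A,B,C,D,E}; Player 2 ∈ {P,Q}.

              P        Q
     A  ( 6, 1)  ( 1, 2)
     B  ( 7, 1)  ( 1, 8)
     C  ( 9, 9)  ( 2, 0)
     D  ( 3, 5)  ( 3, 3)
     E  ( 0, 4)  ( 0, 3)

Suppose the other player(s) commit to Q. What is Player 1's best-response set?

BR_1 = {D}

u_1(A vs Q) = 1
u_1(B vs Q) = 1
u_1(C vs Q) = 2
u_1(D vs Q) = 3
u_1(E vs Q) = 0
max payoff 3 at {D}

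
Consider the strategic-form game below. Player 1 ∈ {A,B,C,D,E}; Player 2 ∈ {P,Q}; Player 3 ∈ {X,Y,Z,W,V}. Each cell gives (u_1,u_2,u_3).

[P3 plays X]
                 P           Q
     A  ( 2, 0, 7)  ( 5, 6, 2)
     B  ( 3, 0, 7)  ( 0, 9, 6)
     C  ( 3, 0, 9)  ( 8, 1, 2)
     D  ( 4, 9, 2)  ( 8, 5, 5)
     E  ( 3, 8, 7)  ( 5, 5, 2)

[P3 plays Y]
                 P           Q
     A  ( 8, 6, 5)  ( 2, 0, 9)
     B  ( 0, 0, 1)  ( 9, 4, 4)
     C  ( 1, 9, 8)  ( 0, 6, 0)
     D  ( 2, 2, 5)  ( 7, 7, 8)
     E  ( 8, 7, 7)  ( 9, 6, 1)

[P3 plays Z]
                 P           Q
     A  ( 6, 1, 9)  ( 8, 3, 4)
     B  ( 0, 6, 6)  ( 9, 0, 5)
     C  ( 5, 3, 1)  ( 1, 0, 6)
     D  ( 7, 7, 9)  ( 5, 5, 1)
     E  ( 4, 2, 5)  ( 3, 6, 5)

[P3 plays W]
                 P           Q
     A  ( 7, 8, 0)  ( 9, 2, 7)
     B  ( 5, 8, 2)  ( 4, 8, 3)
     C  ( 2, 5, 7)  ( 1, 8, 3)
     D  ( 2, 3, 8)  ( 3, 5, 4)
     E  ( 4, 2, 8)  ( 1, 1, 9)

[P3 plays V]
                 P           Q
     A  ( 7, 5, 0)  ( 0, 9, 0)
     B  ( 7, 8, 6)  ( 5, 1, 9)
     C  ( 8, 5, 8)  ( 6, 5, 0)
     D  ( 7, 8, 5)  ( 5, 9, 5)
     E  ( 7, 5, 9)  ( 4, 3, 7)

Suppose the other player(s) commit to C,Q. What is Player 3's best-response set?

u_3(X vs C,Q) = 2
u_3(Y vs C,Q) = 0
u_3(Z vs C,Q) = 6
u_3(W vs C,Q) = 3
u_3(V vs C,Q) = 0
max payoff 6 at {Z}

P3 best: {Z}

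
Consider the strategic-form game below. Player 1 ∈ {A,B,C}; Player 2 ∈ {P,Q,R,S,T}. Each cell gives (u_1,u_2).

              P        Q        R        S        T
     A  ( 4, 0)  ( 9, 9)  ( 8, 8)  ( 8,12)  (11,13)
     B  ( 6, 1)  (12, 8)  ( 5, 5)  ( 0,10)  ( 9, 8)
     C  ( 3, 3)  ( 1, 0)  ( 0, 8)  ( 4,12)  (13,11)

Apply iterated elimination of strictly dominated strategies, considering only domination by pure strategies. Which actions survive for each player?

Survivors P1:{A,C} P2:{S,T}

P2 drop P (R beats it: A:8>0 B:5>1 C:8>3)
P2 drop Q (S beats it: A:12>9 B:10>8 C:12>0)
P1 drop B (A beats it: R:8>5 S:8>0 T:11>9)
P2 drop R (S beats it: A:12>8 C:12>8)
P1→{A,C} P2→{S,T}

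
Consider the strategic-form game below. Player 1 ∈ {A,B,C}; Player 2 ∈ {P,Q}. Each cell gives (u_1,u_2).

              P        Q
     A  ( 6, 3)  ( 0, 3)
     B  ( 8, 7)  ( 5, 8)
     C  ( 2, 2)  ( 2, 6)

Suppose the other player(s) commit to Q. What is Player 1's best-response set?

BR_1 = {B}

u_1(A vs Q) = 0
u_1(B vs Q) = 5
u_1(C vs Q) = 2
max payoff 5 at {B}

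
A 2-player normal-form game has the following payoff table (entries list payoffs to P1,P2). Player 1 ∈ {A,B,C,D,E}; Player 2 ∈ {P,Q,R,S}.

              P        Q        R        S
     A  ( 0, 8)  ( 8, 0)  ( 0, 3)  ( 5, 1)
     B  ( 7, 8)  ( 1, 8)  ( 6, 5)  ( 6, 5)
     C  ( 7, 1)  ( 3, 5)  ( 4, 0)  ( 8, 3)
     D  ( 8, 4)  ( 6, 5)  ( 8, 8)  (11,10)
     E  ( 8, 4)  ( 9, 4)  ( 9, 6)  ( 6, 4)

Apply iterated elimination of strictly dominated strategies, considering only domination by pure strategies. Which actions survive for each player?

P1 drop A (E beats it: P:8>0 Q:9>8 R:9>0 S:6>5)
P1 drop B (D beats it: P:8>7 Q:6>1 R:8>6 S:11>6)
P1 drop C (D beats it: P:8>7 Q:6>3 R:8>4 S:11>8)
P2 drop P (R beats it: D:8>4 E:6>4)
P2 drop Q (R beats it: D:8>5 E:6>4)
P1→{D,E} P2→{R,S}

Survivors P1:{D,E} P2:{R,S}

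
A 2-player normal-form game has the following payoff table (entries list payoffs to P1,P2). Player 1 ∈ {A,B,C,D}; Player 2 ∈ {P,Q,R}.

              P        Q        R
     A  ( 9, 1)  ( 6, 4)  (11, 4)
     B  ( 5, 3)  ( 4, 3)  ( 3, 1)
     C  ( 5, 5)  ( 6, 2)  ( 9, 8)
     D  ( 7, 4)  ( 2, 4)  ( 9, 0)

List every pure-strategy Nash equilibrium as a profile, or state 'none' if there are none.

(A,P): not NE [P2→R gives 4>1]
(A,Q): NE
(A,R): NE
(B,P): not NE [P1→A gives 9>5]
(B,Q): not NE [P1→C gives 6>4]
(B,R): not NE [P1→A gives 11>3; P2→Q gives 3>1]
(C,P): not NE [P1→A gives 9>5; P2→R gives 8>5]
(C,Q): not NE [P2→R gives 8>2]
(C,R): not NE [P1→A gives 11>9]
(D,P): not NE [P1→A gives 9>7]
(D,Q): not NE [P1→C gives 6>2]
(D,R): not NE [P1→A gives 11>9; P2→Q gives 4>0]

Nash profiles: (A,Q), (A,R)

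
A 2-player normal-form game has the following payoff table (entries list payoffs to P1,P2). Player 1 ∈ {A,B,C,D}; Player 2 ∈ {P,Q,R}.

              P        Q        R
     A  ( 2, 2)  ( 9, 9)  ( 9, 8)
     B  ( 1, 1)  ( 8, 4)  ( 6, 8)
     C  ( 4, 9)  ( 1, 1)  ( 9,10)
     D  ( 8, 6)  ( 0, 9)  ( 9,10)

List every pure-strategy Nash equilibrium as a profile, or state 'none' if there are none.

PSNE = {(A,Q), (C,R), (D,R)}

(A,P): not NE [P1→D gives 8>2; P2→Q gives 9>2]
(A,Q): NE
(A,R): not NE [P2→Q gives 9>8]
(B,P): not NE [P1→D gives 8>1; P2→R gives 8>1]
(B,Q): not NE [P1→A gives 9>8; P2→R gives 8>4]
(B,R): not NE [P1→D gives 9>6]
(C,P): not NE [P1→D gives 8>4; P2→R gives 10>9]
(C,Q): not NE [P1→A gives 9>1; P2→R gives 10>1]
(C,R): NE
(D,P): not NE [P2→R gives 10>6]
(D,Q): not NE [P1→A gives 9>0; P2→R gives 10>9]
(D,R): NE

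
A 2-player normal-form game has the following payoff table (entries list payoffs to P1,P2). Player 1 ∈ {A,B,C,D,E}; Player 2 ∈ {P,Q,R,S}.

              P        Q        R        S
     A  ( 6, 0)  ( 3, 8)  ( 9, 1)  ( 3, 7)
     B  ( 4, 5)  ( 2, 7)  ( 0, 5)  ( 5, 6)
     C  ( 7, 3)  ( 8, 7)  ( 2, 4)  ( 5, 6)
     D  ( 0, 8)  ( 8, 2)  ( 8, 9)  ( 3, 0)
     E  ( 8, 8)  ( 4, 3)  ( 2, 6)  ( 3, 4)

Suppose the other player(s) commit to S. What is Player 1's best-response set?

BR_1 = {B,C}

u_1(A vs S) = 3
u_1(B vs S) = 5
u_1(C vs S) = 5
u_1(D vs S) = 3
u_1(E vs S) = 3
max payoff 5 at {B,C}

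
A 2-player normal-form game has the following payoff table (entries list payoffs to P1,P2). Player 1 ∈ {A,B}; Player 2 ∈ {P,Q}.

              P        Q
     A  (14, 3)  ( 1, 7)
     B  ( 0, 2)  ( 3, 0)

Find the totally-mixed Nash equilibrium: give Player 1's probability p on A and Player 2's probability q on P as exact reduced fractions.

p=1/3, q=1/8

P1 indiff ⇒ q·14+(1-q)·1 = q·0+(1-q)·3 ⇒ q(14) = (1-q)(2) ⇒ q = 1/8
P2 indiff ⇒ p·3+(1-p)·2 = p·7+(1-p)·0 ⇒ p(-4) = (1-p)(-2) ⇒ p = 1/3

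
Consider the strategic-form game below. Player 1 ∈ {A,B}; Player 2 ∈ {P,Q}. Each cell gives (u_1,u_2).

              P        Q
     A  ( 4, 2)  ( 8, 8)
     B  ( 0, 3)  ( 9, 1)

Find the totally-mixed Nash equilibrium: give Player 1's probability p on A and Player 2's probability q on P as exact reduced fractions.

P1 indiff ⇒ q·4+(1-q)·8 = q·0+(1-q)·9 ⇒ q(4) = (1-q)(1) ⇒ q = 1/5
P2 indiff ⇒ p·2+(1-p)·3 = p·8+(1-p)·1 ⇒ p(-6) = (1-p)(-2) ⇒ p = 1/4

(p,q) = (1/4, 1/5)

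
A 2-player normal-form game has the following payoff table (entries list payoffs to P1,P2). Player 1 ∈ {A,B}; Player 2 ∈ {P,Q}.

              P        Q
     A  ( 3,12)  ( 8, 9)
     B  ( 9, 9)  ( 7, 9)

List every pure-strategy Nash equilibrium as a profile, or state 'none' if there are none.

PSNE = {(B,P)}

(A,P): not NE [P1→B gives 9>3]
(A,Q): not NE [P2→P gives 12>9]
(B,P): NE
(B,Q): not NE [P1→A gives 8>7]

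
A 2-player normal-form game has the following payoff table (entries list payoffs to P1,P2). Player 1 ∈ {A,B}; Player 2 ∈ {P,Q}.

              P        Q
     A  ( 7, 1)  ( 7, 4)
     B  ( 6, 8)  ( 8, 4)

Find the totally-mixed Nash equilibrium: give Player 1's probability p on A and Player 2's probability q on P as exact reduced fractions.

P1 indiff ⇒ q·7+(1-q)·7 = q·6+(1-q)·8 ⇒ q(1) = (1-q)(1) ⇒ q = 1/2
P2 indiff ⇒ p·1+(1-p)·8 = p·4+(1-p)·4 ⇒ p(-3) = (1-p)(-4) ⇒ p = 4/7

(p,q) = (4/7, 1/2)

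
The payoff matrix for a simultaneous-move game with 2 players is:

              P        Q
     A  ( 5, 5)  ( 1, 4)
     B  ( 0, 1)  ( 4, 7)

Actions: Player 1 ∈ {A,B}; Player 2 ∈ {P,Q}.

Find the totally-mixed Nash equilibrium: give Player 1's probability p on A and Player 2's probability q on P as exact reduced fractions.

P1 mixes 6/7 on A; P2 mixes 3/8 on P

P1 indiff ⇒ q·5+(1-q)·1 = q·0+(1-q)·4 ⇒ q(5) = (1-q)(3) ⇒ q = 3/8
P2 indiff ⇒ p·5+(1-p)·1 = p·4+(1-p)·7 ⇒ p(1) = (1-p)(6) ⇒ p = 6/7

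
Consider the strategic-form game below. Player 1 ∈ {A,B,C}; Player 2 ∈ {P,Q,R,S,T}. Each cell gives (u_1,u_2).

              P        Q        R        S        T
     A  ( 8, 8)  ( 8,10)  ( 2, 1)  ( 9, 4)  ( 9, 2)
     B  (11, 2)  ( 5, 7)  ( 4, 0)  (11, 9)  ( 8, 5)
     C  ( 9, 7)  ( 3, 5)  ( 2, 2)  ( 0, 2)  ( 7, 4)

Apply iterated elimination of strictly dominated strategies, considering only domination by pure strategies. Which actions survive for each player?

Survivors P1:{A,B} P2:{Q,S}

P1 drop C (B beats it: P:11>9 Q:5>3 R:4>2 S:11>0 T:8>7)
P2 drop P (Q beats it: A:10>8 B:7>2)
P2 drop R (Q beats it: A:10>1 B:7>0)
P2 drop T (Q beats it: A:10>2 B:7>5)
P1→{A,B} P2→{Q,S}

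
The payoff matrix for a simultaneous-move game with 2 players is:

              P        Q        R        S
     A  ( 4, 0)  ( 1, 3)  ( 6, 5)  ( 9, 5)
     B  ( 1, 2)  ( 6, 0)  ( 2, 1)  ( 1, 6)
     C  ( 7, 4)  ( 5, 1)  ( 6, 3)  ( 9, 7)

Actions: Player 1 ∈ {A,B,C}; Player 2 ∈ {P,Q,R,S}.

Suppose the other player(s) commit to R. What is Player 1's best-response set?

u_1(A vs R) = 6
u_1(B vs R) = 2
u_1(C vs R) = 6
max payoff 6 at {A,C}

BR_1 = {A,C}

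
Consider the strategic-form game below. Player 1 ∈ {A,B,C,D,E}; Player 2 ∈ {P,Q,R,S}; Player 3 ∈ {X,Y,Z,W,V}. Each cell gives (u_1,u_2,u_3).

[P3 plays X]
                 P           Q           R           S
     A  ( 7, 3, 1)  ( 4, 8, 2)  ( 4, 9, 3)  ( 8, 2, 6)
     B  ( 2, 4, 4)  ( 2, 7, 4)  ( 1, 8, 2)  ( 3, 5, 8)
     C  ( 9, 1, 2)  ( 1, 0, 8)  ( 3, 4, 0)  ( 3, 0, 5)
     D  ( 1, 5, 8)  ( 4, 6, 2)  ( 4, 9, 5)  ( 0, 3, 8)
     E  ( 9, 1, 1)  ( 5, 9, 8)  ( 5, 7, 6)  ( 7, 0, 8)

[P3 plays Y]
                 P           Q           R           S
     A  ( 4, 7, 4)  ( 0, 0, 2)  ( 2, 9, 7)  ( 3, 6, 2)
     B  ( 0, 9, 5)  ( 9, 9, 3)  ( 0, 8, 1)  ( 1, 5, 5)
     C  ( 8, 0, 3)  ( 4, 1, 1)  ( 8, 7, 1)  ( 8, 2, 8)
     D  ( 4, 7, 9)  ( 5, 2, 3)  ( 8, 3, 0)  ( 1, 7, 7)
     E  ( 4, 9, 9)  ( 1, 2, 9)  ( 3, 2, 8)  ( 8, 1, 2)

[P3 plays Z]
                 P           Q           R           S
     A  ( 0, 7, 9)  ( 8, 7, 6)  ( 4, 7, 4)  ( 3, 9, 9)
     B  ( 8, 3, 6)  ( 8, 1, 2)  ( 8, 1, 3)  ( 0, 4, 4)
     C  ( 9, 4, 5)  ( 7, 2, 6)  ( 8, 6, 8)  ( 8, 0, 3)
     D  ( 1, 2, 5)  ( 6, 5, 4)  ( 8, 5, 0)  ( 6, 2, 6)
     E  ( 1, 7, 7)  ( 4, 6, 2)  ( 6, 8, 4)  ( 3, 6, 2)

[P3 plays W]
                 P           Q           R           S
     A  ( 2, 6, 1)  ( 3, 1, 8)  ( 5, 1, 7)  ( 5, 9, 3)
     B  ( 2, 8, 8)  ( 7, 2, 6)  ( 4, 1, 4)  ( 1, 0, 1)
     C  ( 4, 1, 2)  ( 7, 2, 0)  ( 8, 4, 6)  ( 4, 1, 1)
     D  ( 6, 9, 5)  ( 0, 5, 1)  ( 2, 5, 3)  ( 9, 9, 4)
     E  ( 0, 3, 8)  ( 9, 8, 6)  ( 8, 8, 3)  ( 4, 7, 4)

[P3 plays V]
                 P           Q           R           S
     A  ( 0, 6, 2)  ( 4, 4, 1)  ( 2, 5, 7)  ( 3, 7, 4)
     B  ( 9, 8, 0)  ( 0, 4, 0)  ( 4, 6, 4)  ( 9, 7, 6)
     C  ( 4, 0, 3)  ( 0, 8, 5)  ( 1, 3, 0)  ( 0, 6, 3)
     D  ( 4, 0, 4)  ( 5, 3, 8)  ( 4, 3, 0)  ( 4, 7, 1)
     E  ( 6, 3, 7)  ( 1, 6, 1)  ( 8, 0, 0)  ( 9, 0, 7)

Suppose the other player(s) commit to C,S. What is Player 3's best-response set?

P3 best: {Y}

u_3(X vs C,S) = 5
u_3(Y vs C,S) = 8
u_3(Z vs C,S) = 3
u_3(W vs C,S) = 1
u_3(V vs C,S) = 3
max payoff 8 at {Y}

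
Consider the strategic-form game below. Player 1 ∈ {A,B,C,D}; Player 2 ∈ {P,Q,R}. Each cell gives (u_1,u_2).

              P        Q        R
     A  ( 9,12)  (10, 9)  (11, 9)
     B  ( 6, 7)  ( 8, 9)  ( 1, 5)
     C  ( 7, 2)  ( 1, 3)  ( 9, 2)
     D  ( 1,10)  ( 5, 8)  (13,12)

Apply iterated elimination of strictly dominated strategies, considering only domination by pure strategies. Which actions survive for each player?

IESDS → P1:{A,D} P2:{P,R}

P1 drop B (A beats it: P:9>6 Q:10>8 R:11>1)
P1 drop C (A beats it: P:9>7 Q:10>1 R:11>9)
P2 drop Q (P beats it: A:12>9 D:10>8)
P1→{A,D} P2→{P,R}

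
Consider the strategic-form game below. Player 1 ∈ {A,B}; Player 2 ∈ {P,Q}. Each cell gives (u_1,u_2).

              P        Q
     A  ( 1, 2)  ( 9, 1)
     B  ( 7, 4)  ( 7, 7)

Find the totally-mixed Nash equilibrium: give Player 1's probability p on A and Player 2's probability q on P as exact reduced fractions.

(p,q) = (3/4, 1/4)

P1 indiff ⇒ q·1+(1-q)·9 = q·7+(1-q)·7 ⇒ q(-6) = (1-q)(-2) ⇒ q = 1/4
P2 indiff ⇒ p·2+(1-p)·4 = p·1+(1-p)·7 ⇒ p(1) = (1-p)(3) ⇒ p = 3/4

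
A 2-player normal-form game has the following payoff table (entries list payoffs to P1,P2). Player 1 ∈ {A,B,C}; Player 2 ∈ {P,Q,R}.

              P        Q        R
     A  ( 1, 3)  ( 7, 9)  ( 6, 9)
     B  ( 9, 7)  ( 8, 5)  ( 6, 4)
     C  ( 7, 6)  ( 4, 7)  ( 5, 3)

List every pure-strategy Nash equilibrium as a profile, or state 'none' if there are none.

NE set: (A,R), (B,P)

(A,P): not NE [P1→B gives 9>1; P2→R gives 9>3]
(A,Q): not NE [P1→B gives 8>7]
(A,R): NE
(B,P): NE
(B,Q): not NE [P2→P gives 7>5]
(B,R): not NE [P2→P gives 7>4]
(C,P): not NE [P1→B gives 9>7; P2→Q gives 7>6]
(C,Q): not NE [P1→B gives 8>4]
(C,R): not NE [P1→B gives 6>5; P2→Q gives 7>3]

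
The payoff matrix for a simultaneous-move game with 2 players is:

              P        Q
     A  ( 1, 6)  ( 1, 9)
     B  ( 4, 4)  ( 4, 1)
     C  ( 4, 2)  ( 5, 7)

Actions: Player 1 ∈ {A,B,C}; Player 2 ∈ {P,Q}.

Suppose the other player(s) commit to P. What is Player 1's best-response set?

u_1(A vs P) = 1
u_1(B vs P) = 4
u_1(C vs P) = 4
max payoff 4 at {B,C}

P1 best: {B,C}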